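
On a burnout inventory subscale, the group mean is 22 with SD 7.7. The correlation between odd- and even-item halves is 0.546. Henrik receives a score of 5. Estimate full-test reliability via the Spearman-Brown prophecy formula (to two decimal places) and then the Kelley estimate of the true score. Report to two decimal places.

9.93

Spearman-Brown: ρ = 2r/(1 + r) = 2(0.546)/(1 + 0.546) = 1.0920/1.546 = 0.7063 → 0.71
Kelley's formula gives T̂ = 0.71·5 + 0.29·22 = 3.55 + 6.38 = 9.930.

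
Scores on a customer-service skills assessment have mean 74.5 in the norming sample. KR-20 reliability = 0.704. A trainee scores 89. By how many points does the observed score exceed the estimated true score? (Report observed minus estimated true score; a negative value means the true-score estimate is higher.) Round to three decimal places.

Kelley's formula gives T̂ = 0.704·89 + 0.296·74.5 = 62.656 + 22.0520 = 84.70800.
X − T̂ = 89 − 84.7080 = 4.2920 → 4.292

4.292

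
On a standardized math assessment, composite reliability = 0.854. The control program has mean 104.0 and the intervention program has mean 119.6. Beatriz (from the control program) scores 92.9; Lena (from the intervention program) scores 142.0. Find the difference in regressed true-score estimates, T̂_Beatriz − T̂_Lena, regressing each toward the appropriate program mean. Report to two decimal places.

-44.21

T̂_Beatriz = 0.854(92.9) + 0.146(104.0) = 94.5206
T̂_Lena = 0.854(142.0) + 0.146(119.6) = 138.7296
Difference = 94.5206 − 138.7296 = -44.2090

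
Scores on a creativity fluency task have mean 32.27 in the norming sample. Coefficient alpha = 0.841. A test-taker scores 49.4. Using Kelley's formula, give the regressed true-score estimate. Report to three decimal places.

T̂ = ρX + (1 − ρ)μ
  = 0.841 × 49.4 + 0.159 × 32.27
  = 41.5454 + 5.13093
  = 46.6763
  ≈ 46.676

46.676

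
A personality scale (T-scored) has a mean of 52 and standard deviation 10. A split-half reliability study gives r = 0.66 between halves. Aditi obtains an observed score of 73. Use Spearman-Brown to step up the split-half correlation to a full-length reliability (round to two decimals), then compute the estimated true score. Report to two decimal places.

68.80

Spearman-Brown: ρ = 2r/(1 + r) = 2(0.66)/(1 + 0.66) = 1.320/1.66 = 0.7952 → 0.80
Kelley's formula gives T̂ = 0.80·73 + 0.20·52 = 58.40 + 10.40 = 68.800.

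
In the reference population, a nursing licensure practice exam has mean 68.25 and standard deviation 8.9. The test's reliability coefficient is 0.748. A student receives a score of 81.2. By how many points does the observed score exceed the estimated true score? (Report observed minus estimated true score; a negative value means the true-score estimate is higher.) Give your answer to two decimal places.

3.26

Regress the observed score toward the mean by the unreliability: T̂ = 0.748·81.2 + 0.252·68.25 = 60.7376 + 17.19900 = 77.9366.
X − T̂ = 81.2 − 77.937 = 3.263 → 3.26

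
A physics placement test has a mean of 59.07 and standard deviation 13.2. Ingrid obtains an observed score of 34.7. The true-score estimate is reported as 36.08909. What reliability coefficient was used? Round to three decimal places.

0.943

T̂ = ρX + (1 − ρ)μ  ⇒  T̂ − μ = ρ(X − μ)
ρ = (T̂ − μ)/(X − μ) = (36.08909 − 59.07) / (34.7 − 59.07) = -22.98091 / -24.37 = 0.94300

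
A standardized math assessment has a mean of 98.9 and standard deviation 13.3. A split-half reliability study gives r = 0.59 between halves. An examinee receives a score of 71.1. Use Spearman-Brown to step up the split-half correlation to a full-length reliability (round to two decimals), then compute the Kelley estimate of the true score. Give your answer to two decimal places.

Spearman-Brown: ρ = 2r/(1 + r) = 2(0.59)/(1 + 0.59) = 1.180/1.59 = 0.7421 → 0.74
T̂ = 0.74(71.1) + 0.26(98.9) = 52.614 + 25.714 = 78.328 → 78.33

78.33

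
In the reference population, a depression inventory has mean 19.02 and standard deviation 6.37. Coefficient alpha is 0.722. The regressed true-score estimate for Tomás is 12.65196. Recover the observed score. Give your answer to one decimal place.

T̂ = ρX + (1 − ρ)μ  ⇒  X = (T̂ − (1 − ρ)μ) / ρ
X = (12.65196 − 0.278 × 19.02) / 0.722 = (12.65196 − 5.28756) / 0.722 = 7.36440 / 0.722 = 10.200

10.2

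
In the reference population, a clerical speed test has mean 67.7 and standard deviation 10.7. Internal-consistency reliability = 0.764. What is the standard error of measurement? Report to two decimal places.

5.20

SEM = SD · √(1 − ρ) = 10.7 × √0.236 = 10.7 × 0.4858 = 5.198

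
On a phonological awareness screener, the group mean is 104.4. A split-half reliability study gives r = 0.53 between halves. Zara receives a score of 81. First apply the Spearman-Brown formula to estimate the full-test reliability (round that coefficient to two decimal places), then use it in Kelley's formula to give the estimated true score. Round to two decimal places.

88.25

Spearman-Brown: ρ = 2r/(1 + r) = 2(0.53)/(1 + 0.53) = 1.060/1.53 = 0.6928 → 0.69
T̂ = ρX + (1 − ρ)μ
  = 0.69 × 81 + 0.31 × 104.4
  = 55.89 + 32.364
  = 88.254
  ≈ 88.25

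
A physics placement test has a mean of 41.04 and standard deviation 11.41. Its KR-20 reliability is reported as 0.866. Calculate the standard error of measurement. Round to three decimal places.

SEM = SD · √(1 − ρ) = 11.41 × √0.134 = 11.41 × 0.3661 = 4.1767

4.177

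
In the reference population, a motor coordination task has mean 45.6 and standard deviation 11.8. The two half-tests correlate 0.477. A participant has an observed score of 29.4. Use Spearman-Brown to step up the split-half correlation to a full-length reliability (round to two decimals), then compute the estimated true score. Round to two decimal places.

35.07

Spearman-Brown: ρ = 2r/(1 + r) = 2(0.477)/(1 + 0.477) = 0.9540/1.477 = 0.6459 → 0.65
Weight the observed score by reliability and the mean by (1 − reliability): T̂ = 0.65·29.4 + 0.35·45.6 = 19.110 + 15.960 = 35.070.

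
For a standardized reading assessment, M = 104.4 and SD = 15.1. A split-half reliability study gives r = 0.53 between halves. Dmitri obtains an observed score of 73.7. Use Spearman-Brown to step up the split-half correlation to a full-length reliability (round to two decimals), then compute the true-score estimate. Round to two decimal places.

Spearman-Brown: ρ = 2r/(1 + r) = 2(0.53)/(1 + 0.53) = 1.060/1.53 = 0.6928 → 0.69
T̂ = ρX + (1 − ρ)μ
  = 0.69 × 73.7 + 0.31 × 104.4
  = 50.853 + 32.364
  = 83.217
  ≈ 83.22

83.22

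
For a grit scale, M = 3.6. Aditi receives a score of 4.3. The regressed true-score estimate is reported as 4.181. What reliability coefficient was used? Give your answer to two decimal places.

0.83

T̂ = ρX + (1 − ρ)μ  ⇒  T̂ − μ = ρ(X − μ)
ρ = (T̂ − μ)/(X − μ) = (4.181 − 3.6) / (4.3 − 3.6) = 0.581 / 0.7 = 0.8300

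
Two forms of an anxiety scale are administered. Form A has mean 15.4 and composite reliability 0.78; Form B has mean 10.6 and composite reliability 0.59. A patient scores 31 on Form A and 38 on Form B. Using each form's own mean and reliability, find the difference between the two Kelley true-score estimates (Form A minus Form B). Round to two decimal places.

0.80

T̂_A = 0.78(31) + 0.22(15.4) = 27.5680
T̂_B = 0.59(38) + 0.41(10.6) = 26.7660
T̂_A − T̂_B = 0.8020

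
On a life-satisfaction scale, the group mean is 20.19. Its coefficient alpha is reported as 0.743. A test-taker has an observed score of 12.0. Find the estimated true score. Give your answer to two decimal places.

14.10

T̂ = ρX + (1 − ρ)μ
  = 0.743 × 12.0 + 0.257 × 20.19
  = 8.9160 + 5.18883
  = 14.105
  ≈ 14.10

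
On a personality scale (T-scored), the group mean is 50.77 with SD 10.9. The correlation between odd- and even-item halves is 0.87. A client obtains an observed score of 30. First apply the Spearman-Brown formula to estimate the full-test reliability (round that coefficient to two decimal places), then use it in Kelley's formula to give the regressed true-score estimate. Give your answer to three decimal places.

31.454

Spearman-Brown: ρ = 2r/(1 + r) = 2(0.87)/(1 + 0.87) = 1.740/1.87 = 0.9305 → 0.93
Kelley's formula gives T̂ = 0.93·30 + 0.07·50.77 = 27.90 + 3.5539 = 31.4539.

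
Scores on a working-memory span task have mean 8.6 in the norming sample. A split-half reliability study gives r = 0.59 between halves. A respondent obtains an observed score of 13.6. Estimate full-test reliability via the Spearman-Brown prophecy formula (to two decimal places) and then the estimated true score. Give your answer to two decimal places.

Spearman-Brown: ρ = 2r/(1 + r) = 2(0.59)/(1 + 0.59) = 1.180/1.59 = 0.7421 → 0.74
Regress the observed score toward the mean by the unreliability: T̂ = 0.74·13.6 + 0.26·8.6 = 10.064 + 2.236 = 12.300.

12.30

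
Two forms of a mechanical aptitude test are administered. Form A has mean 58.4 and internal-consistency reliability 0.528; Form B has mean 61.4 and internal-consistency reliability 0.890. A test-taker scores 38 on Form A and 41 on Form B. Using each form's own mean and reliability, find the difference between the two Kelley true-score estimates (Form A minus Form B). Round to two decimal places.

T̂_A = 0.528(38) + 0.472(58.4) = 47.6288
T̂_B = 0.890(41) + 0.110(61.4) = 43.2440
T̂_A − T̂_B = 4.3848

4.38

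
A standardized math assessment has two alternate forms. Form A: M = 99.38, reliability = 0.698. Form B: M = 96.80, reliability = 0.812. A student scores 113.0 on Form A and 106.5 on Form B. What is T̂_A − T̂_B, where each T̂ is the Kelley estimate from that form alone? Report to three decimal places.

4.210

T̂_A = 0.698(113.0) + 0.302(99.38) = 108.88676
T̂_B = 0.812(106.5) + 0.188(96.80) = 104.67640
T̂_A − T̂_B = 4.21036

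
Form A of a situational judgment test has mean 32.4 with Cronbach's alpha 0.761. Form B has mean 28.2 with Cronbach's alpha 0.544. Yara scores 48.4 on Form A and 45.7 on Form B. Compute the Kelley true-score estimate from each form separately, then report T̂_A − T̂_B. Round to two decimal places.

T̂_A = 0.761(48.4) + 0.239(32.4) = 44.5760
T̂_B = 0.544(45.7) + 0.456(28.2) = 37.7200
T̂_A − T̂_B = 6.8560

6.86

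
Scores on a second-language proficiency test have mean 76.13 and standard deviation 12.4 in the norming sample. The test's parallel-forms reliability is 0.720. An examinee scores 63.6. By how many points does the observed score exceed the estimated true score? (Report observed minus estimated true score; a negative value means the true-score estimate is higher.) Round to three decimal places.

T̂ = 0.720(63.6) + 0.280(76.13) = 45.7920 + 21.31640 = 67.10840 → 67.1084
X − T̂ = 63.6 − 67.1084 = -3.5084 → -3.508

-3.508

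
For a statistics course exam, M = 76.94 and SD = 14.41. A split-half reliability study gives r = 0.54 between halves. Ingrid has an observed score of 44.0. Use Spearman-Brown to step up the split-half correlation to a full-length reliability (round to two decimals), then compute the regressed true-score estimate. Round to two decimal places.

Spearman-Brown: ρ = 2r/(1 + r) = 2(0.54)/(1 + 0.54) = 1.080/1.54 = 0.7013 → 0.70
T̂ = ρX + (1 − ρ)μ
  = 0.70 × 44.0 + 0.30 × 76.94
  = 30.800 + 23.0820
  = 53.882
  ≈ 53.88

53.88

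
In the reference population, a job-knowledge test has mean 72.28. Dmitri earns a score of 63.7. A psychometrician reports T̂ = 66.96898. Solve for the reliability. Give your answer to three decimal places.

0.619

T̂ = ρX + (1 − ρ)μ  ⇒  T̂ − μ = ρ(X − μ)
ρ = (T̂ − μ)/(X − μ) = (66.96898 − 72.28) / (63.7 − 72.28) = -5.31102 / -8.58 = 0.61900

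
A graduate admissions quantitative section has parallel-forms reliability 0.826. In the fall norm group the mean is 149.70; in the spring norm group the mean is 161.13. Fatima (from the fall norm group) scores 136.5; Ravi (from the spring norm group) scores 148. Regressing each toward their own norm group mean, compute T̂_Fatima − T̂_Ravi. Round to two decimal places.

T̂_Fatima = 0.826(136.5) + 0.174(149.70) = 138.7968
T̂_Ravi = 0.826(148) + 0.174(161.13) = 150.2846
Difference = 138.7968 − 150.2846 = -11.4878

-11.49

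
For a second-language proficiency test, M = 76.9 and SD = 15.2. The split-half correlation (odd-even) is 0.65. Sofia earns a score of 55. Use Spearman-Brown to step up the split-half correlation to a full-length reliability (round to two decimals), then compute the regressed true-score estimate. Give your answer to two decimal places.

59.60

Spearman-Brown: ρ = 2r/(1 + r) = 2(0.65)/(1 + 0.65) = 1.300/1.65 = 0.7879 → 0.79
Weight the observed score by reliability and the mean by (1 − reliability): T̂ = 0.79·55 + 0.21·76.9 = 43.45 + 16.149 = 59.599.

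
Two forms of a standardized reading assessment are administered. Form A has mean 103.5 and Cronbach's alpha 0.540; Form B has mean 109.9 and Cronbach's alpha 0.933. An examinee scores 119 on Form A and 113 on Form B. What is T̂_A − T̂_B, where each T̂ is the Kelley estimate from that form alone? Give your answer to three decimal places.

T̂_A = 0.540(119) + 0.460(103.5) = 111.87000
T̂_B = 0.933(113) + 0.067(109.9) = 112.79230
T̂_A − T̂_B = -0.92230

-0.922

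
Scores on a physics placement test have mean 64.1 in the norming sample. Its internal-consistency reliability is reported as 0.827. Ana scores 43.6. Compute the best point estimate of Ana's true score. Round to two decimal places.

47.15

T̂ = 0.827(43.6) + 0.173(64.1) = 36.0572 + 11.0893 = 47.147 → 47.15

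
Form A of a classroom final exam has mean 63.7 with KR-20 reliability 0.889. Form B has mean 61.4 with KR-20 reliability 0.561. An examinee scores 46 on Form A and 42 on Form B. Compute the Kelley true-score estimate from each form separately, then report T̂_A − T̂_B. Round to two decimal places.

T̂_A = 0.889(46) + 0.111(63.7) = 47.9647
T̂_B = 0.561(42) + 0.439(61.4) = 50.5166
T̂_A − T̂_B = -2.5519

-2.55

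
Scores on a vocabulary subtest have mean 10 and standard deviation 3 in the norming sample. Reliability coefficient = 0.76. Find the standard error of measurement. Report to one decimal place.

1.5

SEM = SD · √(1 − ρ) = 3 × √0.24 = 3 × 0.4899 = 1.470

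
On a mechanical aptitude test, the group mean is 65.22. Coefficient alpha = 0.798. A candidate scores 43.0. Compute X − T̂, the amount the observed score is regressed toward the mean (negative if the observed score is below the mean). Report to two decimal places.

T̂ = ρX + (1 − ρ)μ
  = 0.798 × 43.0 + 0.202 × 65.22
  = 34.3140 + 13.17444
  = 47.4884
  ≈ 47.488
X − T̂ = 43.0 − 47.488 = -4.488 → -4.49

-4.49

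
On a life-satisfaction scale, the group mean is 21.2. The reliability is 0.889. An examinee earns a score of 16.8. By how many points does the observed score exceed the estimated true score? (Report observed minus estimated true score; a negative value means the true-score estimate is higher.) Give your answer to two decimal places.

-0.49

T̂ = ρX + (1 − ρ)μ
  = 0.889 × 16.8 + 0.111 × 21.2
  = 14.9352 + 2.3532
  = 17.2884
  ≈ 17.288
X − T̂ = 16.8 − 17.288 = -0.488 → -0.49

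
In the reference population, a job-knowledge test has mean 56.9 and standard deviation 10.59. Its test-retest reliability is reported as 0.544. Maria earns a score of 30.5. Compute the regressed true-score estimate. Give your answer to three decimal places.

42.538

T̂ = 0.544(30.5) + 0.456(56.9) = 16.5920 + 25.9464 = 42.5384 → 42.538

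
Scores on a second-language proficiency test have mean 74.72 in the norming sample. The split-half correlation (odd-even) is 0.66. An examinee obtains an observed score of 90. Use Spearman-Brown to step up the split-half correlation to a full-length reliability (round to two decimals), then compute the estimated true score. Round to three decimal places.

Spearman-Brown: ρ = 2r/(1 + r) = 2(0.66)/(1 + 0.66) = 1.320/1.66 = 0.7952 → 0.80
Weight the observed score by reliability and the mean by (1 − reliability): T̂ = 0.80·90 + 0.20·74.72 = 72.00 + 14.9440 = 86.9440.

86.944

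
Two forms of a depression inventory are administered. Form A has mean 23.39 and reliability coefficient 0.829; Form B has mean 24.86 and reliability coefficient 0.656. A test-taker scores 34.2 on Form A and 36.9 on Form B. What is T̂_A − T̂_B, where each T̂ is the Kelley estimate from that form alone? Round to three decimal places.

-0.407

T̂_A = 0.829(34.2) + 0.171(23.39) = 32.35149
T̂_B = 0.656(36.9) + 0.344(24.86) = 32.75824
T̂_A − T̂_B = -0.40675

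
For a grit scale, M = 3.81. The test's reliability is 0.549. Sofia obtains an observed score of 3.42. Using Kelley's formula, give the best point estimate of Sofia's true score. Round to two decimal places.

T̂ = 0.549(3.42) + 0.451(3.81) = 1.87758 + 1.71831 = 3.596 → 3.60

3.60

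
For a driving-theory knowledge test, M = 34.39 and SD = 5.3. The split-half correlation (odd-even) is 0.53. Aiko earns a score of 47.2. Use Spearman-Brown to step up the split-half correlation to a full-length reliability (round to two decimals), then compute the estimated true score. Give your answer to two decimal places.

Spearman-Brown: ρ = 2r/(1 + r) = 2(0.53)/(1 + 0.53) = 1.060/1.53 = 0.6928 → 0.69
T̂ = 0.69(47.2) + 0.31(34.39) = 32.568 + 10.6609 = 43.229 → 43.23

43.23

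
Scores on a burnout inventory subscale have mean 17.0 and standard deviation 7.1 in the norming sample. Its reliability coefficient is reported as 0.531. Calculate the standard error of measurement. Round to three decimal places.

4.862

SEM = SD · √(1 − ρ) = 7.1 × √0.469 = 7.1 × 0.6848 = 4.8623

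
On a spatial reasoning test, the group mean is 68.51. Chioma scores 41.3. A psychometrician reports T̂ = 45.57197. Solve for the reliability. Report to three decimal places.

T̂ = ρX + (1 − ρ)μ  ⇒  T̂ − μ = ρ(X − μ)
ρ = (T̂ − μ)/(X − μ) = (45.57197 − 68.51) / (41.3 − 68.51) = -22.93803 / -27.21 = 0.84300

0.843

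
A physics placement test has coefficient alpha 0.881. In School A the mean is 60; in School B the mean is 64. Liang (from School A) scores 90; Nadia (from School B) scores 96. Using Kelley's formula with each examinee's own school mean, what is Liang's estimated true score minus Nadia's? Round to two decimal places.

T̂_Liang = 0.881(90) + 0.119(60) = 86.4300
T̂_Nadia = 0.881(96) + 0.119(64) = 92.1920
Difference = 86.4300 − 92.1920 = -5.7620

-5.76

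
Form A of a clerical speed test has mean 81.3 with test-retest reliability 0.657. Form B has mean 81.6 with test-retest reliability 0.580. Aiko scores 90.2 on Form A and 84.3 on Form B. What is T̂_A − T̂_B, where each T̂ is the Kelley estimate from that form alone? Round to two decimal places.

T̂_A = 0.657(90.2) + 0.343(81.3) = 87.1473
T̂_B = 0.580(84.3) + 0.420(81.6) = 83.1660
T̂_A − T̂_B = 3.9813

3.98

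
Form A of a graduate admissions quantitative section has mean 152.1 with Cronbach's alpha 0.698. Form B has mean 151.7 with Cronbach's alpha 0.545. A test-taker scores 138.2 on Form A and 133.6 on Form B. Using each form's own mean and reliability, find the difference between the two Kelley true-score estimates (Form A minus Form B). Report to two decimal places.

0.56

T̂_A = 0.698(138.2) + 0.302(152.1) = 142.3978
T̂_B = 0.545(133.6) + 0.455(151.7) = 141.8355
T̂_A − T̂_B = 0.5623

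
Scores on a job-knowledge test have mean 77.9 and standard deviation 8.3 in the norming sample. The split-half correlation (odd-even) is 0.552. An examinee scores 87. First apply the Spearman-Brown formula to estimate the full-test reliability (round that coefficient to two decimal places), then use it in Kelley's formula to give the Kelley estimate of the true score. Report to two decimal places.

84.36

Spearman-Brown: ρ = 2r/(1 + r) = 2(0.552)/(1 + 0.552) = 1.1040/1.552 = 0.7113 → 0.71
T̂ = 0.71(87) + 0.29(77.9) = 61.77 + 22.591 = 84.361 → 84.36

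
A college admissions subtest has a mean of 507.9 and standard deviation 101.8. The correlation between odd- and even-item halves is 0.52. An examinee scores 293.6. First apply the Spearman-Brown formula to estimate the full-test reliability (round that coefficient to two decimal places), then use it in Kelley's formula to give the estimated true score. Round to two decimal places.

Spearman-Brown: ρ = 2r/(1 + r) = 2(0.52)/(1 + 0.52) = 1.040/1.52 = 0.6842 → 0.68
T̂ = ρX + (1 − ρ)μ
  = 0.68 × 293.6 + 0.32 × 507.9
  = 199.648 + 162.528
  = 362.176
  ≈ 362.18

362.18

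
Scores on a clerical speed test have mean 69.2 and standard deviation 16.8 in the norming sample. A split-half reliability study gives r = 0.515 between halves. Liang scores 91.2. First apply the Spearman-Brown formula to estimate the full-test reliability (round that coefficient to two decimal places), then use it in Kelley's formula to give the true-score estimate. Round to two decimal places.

84.16

Spearman-Brown: ρ = 2r/(1 + r) = 2(0.515)/(1 + 0.515) = 1.0300/1.515 = 0.6799 → 0.68
Kelley's formula gives T̂ = 0.68·91.2 + 0.32·69.2 = 62.016 + 22.144 = 84.160.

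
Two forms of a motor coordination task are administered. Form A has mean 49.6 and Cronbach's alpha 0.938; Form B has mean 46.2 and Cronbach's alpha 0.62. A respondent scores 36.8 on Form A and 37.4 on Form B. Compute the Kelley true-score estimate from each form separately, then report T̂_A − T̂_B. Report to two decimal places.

-3.15

T̂_A = 0.938(36.8) + 0.062(49.6) = 37.5936
T̂_B = 0.62(37.4) + 0.38(46.2) = 40.7440
T̂_A − T̂_B = -3.1504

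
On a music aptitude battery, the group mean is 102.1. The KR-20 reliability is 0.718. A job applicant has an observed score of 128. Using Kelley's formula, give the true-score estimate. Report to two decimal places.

T̂ = ρX + (1 − ρ)μ
  = 0.718 × 128 + 0.282 × 102.1
  = 91.904 + 28.7922
  = 120.696
  ≈ 120.70

120.70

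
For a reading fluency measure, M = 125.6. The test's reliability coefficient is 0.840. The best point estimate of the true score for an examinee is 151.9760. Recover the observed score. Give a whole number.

157

T̂ = ρX + (1 − ρ)μ  ⇒  X = (T̂ − (1 − ρ)μ) / ρ
X = (151.9760 − 0.160 × 125.6) / 0.840 = (151.9760 − 20.0960) / 0.840 = 131.8800 / 0.840 = 157.00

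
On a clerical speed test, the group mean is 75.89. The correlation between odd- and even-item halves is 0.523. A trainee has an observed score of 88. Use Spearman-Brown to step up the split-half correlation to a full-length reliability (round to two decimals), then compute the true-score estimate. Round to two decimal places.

Spearman-Brown: ρ = 2r/(1 + r) = 2(0.523)/(1 + 0.523) = 1.0460/1.523 = 0.6868 → 0.69
Regress the observed score toward the mean by the unreliability: T̂ = 0.69·88 + 0.31·75.89 = 60.72 + 23.5259 = 84.246.

84.25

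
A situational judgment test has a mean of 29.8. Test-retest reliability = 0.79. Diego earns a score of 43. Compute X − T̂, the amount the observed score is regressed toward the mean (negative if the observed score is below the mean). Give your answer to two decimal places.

T̂ = ρX + (1 − ρ)μ
  = 0.79 × 43 + 0.21 × 29.8
  = 33.97 + 6.258
  = 40.2280
  ≈ 40.228
X − T̂ = 43 − 40.228 = 2.772 → 2.77

2.77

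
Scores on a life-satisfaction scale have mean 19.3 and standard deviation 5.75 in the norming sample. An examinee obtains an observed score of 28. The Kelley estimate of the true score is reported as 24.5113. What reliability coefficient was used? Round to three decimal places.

0.599

T̂ = ρX + (1 − ρ)μ  ⇒  T̂ − μ = ρ(X − μ)
ρ = (T̂ − μ)/(X − μ) = (24.5113 − 19.3) / (28 − 19.3) = 5.2113 / 8.7 = 0.59900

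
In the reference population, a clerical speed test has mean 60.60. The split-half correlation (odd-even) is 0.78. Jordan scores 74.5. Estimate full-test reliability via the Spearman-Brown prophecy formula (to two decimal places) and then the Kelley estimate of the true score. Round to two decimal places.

Spearman-Brown: ρ = 2r/(1 + r) = 2(0.78)/(1 + 0.78) = 1.560/1.78 = 0.8764 → 0.88
T̂ = ρX + (1 − ρ)μ
  = 0.88 × 74.5 + 0.12 × 60.60
  = 65.560 + 7.2720
  = 72.832
  ≈ 72.83

72.83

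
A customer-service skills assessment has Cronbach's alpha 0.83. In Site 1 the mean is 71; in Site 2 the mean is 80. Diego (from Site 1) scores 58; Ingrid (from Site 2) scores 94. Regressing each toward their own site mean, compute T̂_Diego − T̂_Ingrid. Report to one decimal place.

T̂_Diego = 0.83(58) + 0.17(71) = 60.210
T̂_Ingrid = 0.83(94) + 0.17(80) = 91.620
Difference = 60.210 − 91.620 = -31.410

-31.4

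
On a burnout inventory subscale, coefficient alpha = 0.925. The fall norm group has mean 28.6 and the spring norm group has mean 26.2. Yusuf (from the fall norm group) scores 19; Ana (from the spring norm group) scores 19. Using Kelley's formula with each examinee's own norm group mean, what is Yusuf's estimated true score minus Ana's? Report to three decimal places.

0.180

T̂_Yusuf = 0.925(19) + 0.075(28.6) = 19.72000
T̂_Ana = 0.925(19) + 0.075(26.2) = 19.54000
Difference = 19.72000 − 19.54000 = 0.18000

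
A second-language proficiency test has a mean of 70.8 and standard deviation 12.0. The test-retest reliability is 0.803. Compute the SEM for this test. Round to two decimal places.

5.33

SEM = SD · √(1 − ρ) = 12.0 × √0.197 = 12.0 × 0.4438 = 5.326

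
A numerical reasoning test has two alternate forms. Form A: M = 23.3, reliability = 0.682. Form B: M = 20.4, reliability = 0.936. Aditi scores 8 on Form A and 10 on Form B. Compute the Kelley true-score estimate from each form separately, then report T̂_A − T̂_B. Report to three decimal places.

2.200

T̂_A = 0.682(8) + 0.318(23.3) = 12.86540
T̂_B = 0.936(10) + 0.064(20.4) = 10.66560
T̂_A − T̂_B = 2.19980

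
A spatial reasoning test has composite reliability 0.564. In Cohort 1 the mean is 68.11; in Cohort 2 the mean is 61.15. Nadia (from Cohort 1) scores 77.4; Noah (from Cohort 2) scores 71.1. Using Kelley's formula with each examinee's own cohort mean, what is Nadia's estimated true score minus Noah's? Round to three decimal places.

6.588

T̂_Nadia = 0.564(77.4) + 0.436(68.11) = 73.34956
T̂_Noah = 0.564(71.1) + 0.436(61.15) = 66.76180
Difference = 73.34956 − 66.76180 = 6.58776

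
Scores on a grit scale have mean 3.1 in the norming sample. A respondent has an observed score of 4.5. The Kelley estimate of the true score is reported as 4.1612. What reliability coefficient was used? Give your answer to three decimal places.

0.758

T̂ = ρX + (1 − ρ)μ  ⇒  T̂ − μ = ρ(X − μ)
ρ = (T̂ − μ)/(X − μ) = (4.1612 − 3.1) / (4.5 − 3.1) = 1.0612 / 1.4 = 0.75800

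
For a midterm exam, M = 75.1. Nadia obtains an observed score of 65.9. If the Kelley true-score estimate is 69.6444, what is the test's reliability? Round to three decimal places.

T̂ = ρX + (1 − ρ)μ  ⇒  T̂ − μ = ρ(X − μ)
ρ = (T̂ − μ)/(X − μ) = (69.6444 − 75.1) / (65.9 − 75.1) = -5.4556 / -9.2 = 0.59300

0.593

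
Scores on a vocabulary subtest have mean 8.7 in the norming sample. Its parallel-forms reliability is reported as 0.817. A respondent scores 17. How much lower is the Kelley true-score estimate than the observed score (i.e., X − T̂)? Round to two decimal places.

1.52

T̂ = 0.817(17) + 0.183(8.7) = 13.889 + 1.5921 = 15.4811 → 15.481
X − T̂ = 17 − 15.481 = 1.519 → 1.52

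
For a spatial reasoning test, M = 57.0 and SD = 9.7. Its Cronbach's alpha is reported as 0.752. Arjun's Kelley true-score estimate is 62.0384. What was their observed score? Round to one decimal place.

63.7

T̂ = ρX + (1 − ρ)μ  ⇒  X = (T̂ − (1 − ρ)μ) / ρ
X = (62.0384 − 0.248 × 57.0) / 0.752 = (62.0384 − 14.1360) / 0.752 = 47.9024 / 0.752 = 63.700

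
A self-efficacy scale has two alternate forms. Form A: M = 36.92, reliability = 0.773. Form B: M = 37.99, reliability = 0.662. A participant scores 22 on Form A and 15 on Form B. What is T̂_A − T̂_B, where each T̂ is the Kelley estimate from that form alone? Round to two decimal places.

T̂_A = 0.773(22) + 0.227(36.92) = 25.3868
T̂_B = 0.662(15) + 0.338(37.99) = 22.7706
T̂_A − T̂_B = 2.6162

2.62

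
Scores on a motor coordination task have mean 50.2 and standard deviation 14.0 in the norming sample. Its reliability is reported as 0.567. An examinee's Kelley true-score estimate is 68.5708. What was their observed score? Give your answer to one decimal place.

82.6

T̂ = ρX + (1 − ρ)μ  ⇒  X = (T̂ − (1 − ρ)μ) / ρ
X = (68.5708 − 0.433 × 50.2) / 0.567 = (68.5708 − 21.7366) / 0.567 = 46.8342 / 0.567 = 82.600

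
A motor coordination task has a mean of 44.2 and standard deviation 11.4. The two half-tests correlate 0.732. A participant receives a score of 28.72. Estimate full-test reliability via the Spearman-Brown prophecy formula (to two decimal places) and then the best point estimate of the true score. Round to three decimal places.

31.042

Spearman-Brown: ρ = 2r/(1 + r) = 2(0.732)/(1 + 0.732) = 1.4640/1.732 = 0.8453 → 0.85
T̂ = ρX + (1 − ρ)μ
  = 0.85 × 28.72 + 0.15 × 44.2
  = 24.4120 + 6.630
  = 31.0420
  ≈ 31.042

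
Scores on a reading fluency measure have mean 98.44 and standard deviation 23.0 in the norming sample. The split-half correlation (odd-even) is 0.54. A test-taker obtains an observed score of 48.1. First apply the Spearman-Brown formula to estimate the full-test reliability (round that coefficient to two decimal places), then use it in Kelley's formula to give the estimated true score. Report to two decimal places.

63.20

Spearman-Brown: ρ = 2r/(1 + r) = 2(0.54)/(1 + 0.54) = 1.080/1.54 = 0.7013 → 0.70
Kelley's formula gives T̂ = 0.70·48.1 + 0.30·98.44 = 33.670 + 29.5320 = 63.202.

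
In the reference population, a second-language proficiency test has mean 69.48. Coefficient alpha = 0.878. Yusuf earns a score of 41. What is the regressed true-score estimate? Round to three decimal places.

44.475

T̂ = ρX + (1 − ρ)μ
  = 0.878 × 41 + 0.122 × 69.48
  = 35.998 + 8.47656
  = 44.4746
  ≈ 44.475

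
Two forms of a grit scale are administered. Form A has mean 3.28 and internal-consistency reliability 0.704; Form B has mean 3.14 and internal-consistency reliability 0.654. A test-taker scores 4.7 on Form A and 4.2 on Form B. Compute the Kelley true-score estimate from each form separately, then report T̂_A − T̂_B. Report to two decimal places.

T̂_A = 0.704(4.7) + 0.296(3.28) = 4.2797
T̂_B = 0.654(4.2) + 0.346(3.14) = 3.8332
T̂_A − T̂_B = 0.4464

0.45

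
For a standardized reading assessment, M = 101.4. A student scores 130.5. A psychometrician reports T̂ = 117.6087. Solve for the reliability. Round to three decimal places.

0.557

T̂ = ρX + (1 − ρ)μ  ⇒  T̂ − μ = ρ(X − μ)
ρ = (T̂ − μ)/(X − μ) = (117.6087 − 101.4) / (130.5 − 101.4) = 16.2087 / 29.1 = 0.55700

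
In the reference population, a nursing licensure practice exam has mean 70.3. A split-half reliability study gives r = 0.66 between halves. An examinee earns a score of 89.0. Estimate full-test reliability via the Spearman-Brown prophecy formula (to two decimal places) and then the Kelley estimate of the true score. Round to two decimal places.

85.26

Spearman-Brown: ρ = 2r/(1 + r) = 2(0.66)/(1 + 0.66) = 1.320/1.66 = 0.7952 → 0.80
Kelley's formula gives T̂ = 0.80·89.0 + 0.20·70.3 = 71.200 + 14.060 = 85.260.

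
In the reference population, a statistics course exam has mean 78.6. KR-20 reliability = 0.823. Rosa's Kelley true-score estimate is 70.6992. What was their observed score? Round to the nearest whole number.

69

T̂ = ρX + (1 − ρ)μ  ⇒  X = (T̂ − (1 − ρ)μ) / ρ
X = (70.6992 − 0.177 × 78.6) / 0.823 = (70.6992 − 13.9122) / 0.823 = 56.7870 / 0.823 = 69.00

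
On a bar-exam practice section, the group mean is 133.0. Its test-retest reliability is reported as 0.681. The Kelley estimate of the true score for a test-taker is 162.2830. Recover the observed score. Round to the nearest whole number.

176

T̂ = ρX + (1 − ρ)μ  ⇒  X = (T̂ − (1 − ρ)μ) / ρ
X = (162.2830 − 0.319 × 133.0) / 0.681 = (162.2830 − 42.4270) / 0.681 = 119.8560 / 0.681 = 176.00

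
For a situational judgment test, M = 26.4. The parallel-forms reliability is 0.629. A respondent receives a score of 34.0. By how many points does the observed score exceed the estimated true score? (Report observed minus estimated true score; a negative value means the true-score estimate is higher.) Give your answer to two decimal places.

2.82

T̂ = 0.629(34.0) + 0.371(26.4) = 21.3860 + 9.7944 = 31.1804 → 31.180
X − T̂ = 34.0 − 31.180 = 2.820 → 2.82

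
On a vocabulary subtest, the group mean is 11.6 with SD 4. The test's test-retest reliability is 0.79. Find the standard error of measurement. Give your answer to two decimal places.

1.83

SEM = SD · √(1 − ρ) = 4 × √0.21 = 4 × 0.4583 = 1.833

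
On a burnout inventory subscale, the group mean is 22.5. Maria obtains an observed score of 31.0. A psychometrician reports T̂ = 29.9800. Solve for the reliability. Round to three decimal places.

T̂ = ρX + (1 − ρ)μ  ⇒  T̂ − μ = ρ(X − μ)
ρ = (T̂ − μ)/(X − μ) = (29.9800 − 22.5) / (31.0 − 22.5) = 7.4800 / 8.5 = 0.88000

0.880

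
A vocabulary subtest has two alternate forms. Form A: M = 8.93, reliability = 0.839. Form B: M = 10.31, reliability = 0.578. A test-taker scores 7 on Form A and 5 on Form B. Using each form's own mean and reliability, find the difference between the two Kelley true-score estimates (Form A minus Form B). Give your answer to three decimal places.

T̂_A = 0.839(7) + 0.161(8.93) = 7.31073
T̂_B = 0.578(5) + 0.422(10.31) = 7.24082
T̂_A − T̂_B = 0.06991

0.070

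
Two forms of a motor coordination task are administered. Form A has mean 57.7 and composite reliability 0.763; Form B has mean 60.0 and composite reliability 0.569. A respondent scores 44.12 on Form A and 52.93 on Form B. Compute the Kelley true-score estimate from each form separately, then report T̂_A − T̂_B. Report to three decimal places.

T̂_A = 0.763(44.12) + 0.237(57.7) = 47.33846
T̂_B = 0.569(52.93) + 0.431(60.0) = 55.97717
T̂_A − T̂_B = -8.63871

-8.639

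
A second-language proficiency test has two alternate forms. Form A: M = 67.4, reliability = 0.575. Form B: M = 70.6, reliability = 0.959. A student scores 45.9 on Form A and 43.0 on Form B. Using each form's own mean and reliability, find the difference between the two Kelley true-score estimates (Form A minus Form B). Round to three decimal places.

10.906

T̂_A = 0.575(45.9) + 0.425(67.4) = 55.03750
T̂_B = 0.959(43.0) + 0.041(70.6) = 44.13160
T̂_A − T̂_B = 10.90590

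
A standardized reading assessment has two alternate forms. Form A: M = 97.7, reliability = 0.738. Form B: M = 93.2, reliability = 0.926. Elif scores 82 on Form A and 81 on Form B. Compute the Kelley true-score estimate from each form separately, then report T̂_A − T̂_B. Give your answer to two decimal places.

4.21

T̂_A = 0.738(82) + 0.262(97.7) = 86.1134
T̂_B = 0.926(81) + 0.074(93.2) = 81.9028
T̂_A − T̂_B = 4.2106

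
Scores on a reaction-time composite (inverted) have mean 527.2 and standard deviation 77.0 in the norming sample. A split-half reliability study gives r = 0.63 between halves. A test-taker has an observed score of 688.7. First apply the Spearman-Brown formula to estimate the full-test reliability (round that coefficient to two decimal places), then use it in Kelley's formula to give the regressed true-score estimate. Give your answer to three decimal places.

651.555

Spearman-Brown: ρ = 2r/(1 + r) = 2(0.63)/(1 + 0.63) = 1.260/1.63 = 0.7730 → 0.77
T̂ = ρX + (1 − ρ)μ
  = 0.77 × 688.7 + 0.23 × 527.2
  = 530.299 + 121.256
  = 651.5550
  ≈ 651.555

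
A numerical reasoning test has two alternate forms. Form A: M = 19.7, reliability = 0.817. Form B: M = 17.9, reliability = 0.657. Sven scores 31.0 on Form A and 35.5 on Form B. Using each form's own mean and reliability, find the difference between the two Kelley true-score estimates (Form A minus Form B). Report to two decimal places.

-0.53

T̂_A = 0.817(31.0) + 0.183(19.7) = 28.9321
T̂_B = 0.657(35.5) + 0.343(17.9) = 29.4632
T̂_A − T̂_B = -0.5311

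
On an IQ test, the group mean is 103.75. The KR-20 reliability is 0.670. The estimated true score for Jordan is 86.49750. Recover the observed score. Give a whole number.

78

T̂ = ρX + (1 − ρ)μ  ⇒  X = (T̂ − (1 − ρ)μ) / ρ
X = (86.49750 − 0.330 × 103.75) / 0.670 = (86.49750 − 34.23750) / 0.670 = 52.26000 / 0.670 = 78.00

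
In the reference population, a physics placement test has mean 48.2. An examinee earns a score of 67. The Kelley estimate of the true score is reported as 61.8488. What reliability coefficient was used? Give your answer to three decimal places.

T̂ = ρX + (1 − ρ)μ  ⇒  T̂ − μ = ρ(X − μ)
ρ = (T̂ − μ)/(X − μ) = (61.8488 − 48.2) / (67 − 48.2) = 13.6488 / 18.8 = 0.72600

0.726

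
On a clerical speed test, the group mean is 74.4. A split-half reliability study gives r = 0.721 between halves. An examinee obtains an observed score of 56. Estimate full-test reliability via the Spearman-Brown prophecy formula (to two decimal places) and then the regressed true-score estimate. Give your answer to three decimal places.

Spearman-Brown: ρ = 2r/(1 + r) = 2(0.721)/(1 + 0.721) = 1.4420/1.721 = 0.8379 → 0.84
Weight the observed score by reliability and the mean by (1 − reliability): T̂ = 0.84·56 + 0.16·74.4 = 47.04 + 11.904 = 58.9440.

58.944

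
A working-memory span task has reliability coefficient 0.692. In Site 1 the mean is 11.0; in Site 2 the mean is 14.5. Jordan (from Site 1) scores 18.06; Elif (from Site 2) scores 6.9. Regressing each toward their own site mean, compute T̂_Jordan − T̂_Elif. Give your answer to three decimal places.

T̂_Jordan = 0.692(18.06) + 0.308(11.0) = 15.88552
T̂_Elif = 0.692(6.9) + 0.308(14.5) = 9.24080
Difference = 15.88552 − 9.24080 = 6.64472

6.645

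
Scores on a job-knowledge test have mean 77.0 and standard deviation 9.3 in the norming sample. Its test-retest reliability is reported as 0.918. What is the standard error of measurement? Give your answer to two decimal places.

2.66

SEM = SD · √(1 − ρ) = 9.3 × √0.082 = 9.3 × 0.2864 = 2.663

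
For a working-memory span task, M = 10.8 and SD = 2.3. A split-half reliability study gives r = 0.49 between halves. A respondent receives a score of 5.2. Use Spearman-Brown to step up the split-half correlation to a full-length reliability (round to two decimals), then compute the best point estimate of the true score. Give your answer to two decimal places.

7.10

Spearman-Brown: ρ = 2r/(1 + r) = 2(0.49)/(1 + 0.49) = 0.980/1.49 = 0.6577 → 0.66
T̂ = 0.66(5.2) + 0.34(10.8) = 3.432 + 3.672 = 7.104 → 7.10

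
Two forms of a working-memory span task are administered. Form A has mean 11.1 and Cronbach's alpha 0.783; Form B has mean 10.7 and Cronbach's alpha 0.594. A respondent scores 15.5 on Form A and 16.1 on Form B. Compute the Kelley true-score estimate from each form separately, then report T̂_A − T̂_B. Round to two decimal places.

T̂_A = 0.783(15.5) + 0.217(11.1) = 14.5452
T̂_B = 0.594(16.1) + 0.406(10.7) = 13.9076
T̂_A − T̂_B = 0.6376

0.64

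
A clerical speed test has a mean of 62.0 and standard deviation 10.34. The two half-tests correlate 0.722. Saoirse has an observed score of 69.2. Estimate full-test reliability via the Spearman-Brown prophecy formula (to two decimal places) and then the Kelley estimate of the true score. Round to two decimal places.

68.05

Spearman-Brown: ρ = 2r/(1 + r) = 2(0.722)/(1 + 0.722) = 1.4440/1.722 = 0.8386 → 0.84
Weight the observed score by reliability and the mean by (1 − reliability): T̂ = 0.84·69.2 + 0.16·62.0 = 58.128 + 9.920 = 68.048.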